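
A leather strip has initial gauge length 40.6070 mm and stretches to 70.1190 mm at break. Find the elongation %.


Formula: Elongation = (Lf - L0) / L0 * 100
Substituting: Elongation = (70.1190 - 40.6070) / 40.6070 * 100
Result: 72.6771 %


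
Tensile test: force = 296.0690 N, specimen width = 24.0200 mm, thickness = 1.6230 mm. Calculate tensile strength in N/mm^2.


Formula: TS = force / (width * thickness)
Substituting: TS = 296.0690 / (24.0200 * 1.6230)
Result: 7.5945 N/mm^2


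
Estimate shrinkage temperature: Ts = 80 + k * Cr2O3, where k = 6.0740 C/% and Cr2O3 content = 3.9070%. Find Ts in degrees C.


Formula: Ts = 80 + k * Cr2O3
Substituting: Ts = 80 + 6.0740 * 3.9070
Result: 103.7311 C


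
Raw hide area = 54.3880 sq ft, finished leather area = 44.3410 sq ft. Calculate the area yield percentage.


Formula: Yield = finished / raw * 100
Substituting: Yield = 44.3410 / 54.3880 * 100
Result: 81.5272 %


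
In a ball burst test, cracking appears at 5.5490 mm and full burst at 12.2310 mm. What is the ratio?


Formula: Ratio = crack / burst
Substituting: Ratio = 5.5490 / 12.2310
Result: 0.4537


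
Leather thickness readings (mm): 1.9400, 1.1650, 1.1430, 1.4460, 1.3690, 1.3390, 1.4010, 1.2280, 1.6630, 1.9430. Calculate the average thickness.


Formula: Average = sum / n
Substituting: Average = 14.6370 / 10
Result: 1.4637 mm


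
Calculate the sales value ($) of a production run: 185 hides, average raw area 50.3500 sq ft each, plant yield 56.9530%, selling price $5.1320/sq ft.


Raw_total = N * avg_area = 185 * 50.3500 = 9314.7500 sq ft
Finished = Raw_total * yield / 100 = 9314.7500 * 56.9530 / 100 = 5305.0296 sq ft
Value = Finished * price = 5305.0296 * 5.1320 = 27225.4117 $


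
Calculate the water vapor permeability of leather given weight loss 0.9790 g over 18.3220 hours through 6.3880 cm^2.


Formula: WVP = loss / (area * time)
Substituting: WVP = 0.9790 / (6.3880 * 18.3220)
Result: 0.00836459 g/(cm^2*hr)


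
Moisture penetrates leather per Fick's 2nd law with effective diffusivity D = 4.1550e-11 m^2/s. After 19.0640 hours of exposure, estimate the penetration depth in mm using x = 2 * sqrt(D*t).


t = 19.0640 hr * 3600 = 68630.4000 s
D * t = 4.1550e-11 * 68630.4000 = 2.8516e-06
x = 2 * sqrt(D*t) = 2 * sqrt(2.8516e-06) = 0.00337733 m = 3.3773 mm


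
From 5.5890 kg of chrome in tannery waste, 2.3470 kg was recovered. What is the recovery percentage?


Formula: Recovery = recovered / input * 100
Substituting: Recovery = 2.3470 / 5.5890 * 100
Result: 41.9932 %


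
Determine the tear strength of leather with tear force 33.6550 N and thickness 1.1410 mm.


Formula: Tear strength = force / thickness
Substituting: Tear strength = 33.6550 / 1.1410
Result: 29.4961 N/mm


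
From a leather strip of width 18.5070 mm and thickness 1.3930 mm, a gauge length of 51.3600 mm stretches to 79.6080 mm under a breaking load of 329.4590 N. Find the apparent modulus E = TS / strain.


TS = F / (w * t) = 329.4590 / (18.5070 * 1.3930) = 12.7795 N/mm^2
strain = (Lf - L0) / L0 = (79.6080 - 51.3600) / 51.3600 = 0.5500
E = TS / strain = 12.7795 / 0.5500 = 23.2355 N/mm^2


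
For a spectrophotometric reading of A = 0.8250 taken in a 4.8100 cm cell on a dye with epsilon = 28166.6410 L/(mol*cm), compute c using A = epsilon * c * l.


Formula: c = A / (epsilon * l)
Substituting: c = 0.8250 / (28166.6410 * 4.8100)
Result: 6.0894e-06 mol/L


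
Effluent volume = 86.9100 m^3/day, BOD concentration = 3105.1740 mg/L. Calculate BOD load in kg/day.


Formula: BOD_load = volume * conc / 1000
Substituting: BOD_load = 86.9100 * 3105.1740 / 1000
Result: 269.8707 kg/day


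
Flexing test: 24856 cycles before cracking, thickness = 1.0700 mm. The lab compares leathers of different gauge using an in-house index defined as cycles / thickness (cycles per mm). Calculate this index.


Formula: Index = cycles / thickness
Substituting: Index = 24856 / 1.0700
Result: 23229.9065 cycles/mm


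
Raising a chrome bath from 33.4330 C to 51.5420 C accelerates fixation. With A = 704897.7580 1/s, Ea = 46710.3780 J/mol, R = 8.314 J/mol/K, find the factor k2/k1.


T1 = 33.4330 + 273.15 = 306.5830 K; T2 = 51.5420 + 273.15 = 324.6920 K
k1 = A * exp(-Ea/(R*T1)) = 704897.7580 * exp(-46710.3780/(8.314*306.5830)) = 0.00775305 1/s
k2 = A * exp(-Ea/(R*T2)) = 704897.7580 * exp(-46710.3780/(8.314*324.6920)) = 0.0215451 1/s
k2/k1 = 0.0215451 / 0.00775305 = 2.7789


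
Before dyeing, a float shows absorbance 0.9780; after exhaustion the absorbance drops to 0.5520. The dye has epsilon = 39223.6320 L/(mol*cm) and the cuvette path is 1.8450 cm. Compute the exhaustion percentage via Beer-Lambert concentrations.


c_initial = A_i / (epsilon * l) = 0.9780 / (39223.6320 * 1.8450) = 1.3514e-05 mol/L
c_final = A_f / (epsilon * l) = 0.5520 / (39223.6320 * 1.8450) = 7.6277e-06 mol/L
Exhaustion = (c_initial - c_final) / c_initial * 100 = (1.3514e-05 - 7.6277e-06) / 1.3514e-05 * 100 = 43.5583 %


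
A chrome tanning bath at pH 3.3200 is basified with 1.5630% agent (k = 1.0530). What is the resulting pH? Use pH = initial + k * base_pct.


Formula: pH_final = pH_initial + k * base_pct
Substituting: pH_final = 3.3200 + 1.0530 * 1.5630
Result: 4.9658


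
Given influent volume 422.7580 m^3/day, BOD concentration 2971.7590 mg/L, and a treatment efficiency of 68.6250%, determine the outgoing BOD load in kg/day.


Load_in = volume * conc / 1000 = 422.7580 * 2971.7590 / 1000 = 1256.3349 kg/day
Removed = Load_in * eff / 100 = 1256.3349 * 68.6250 / 100 = 862.1598 kg/day
Load_out = Load_in - Removed = 1256.3349 - 862.1598 = 394.1751 kg/day


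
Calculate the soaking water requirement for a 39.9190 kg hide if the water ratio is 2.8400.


Formula: Water = hide_weight * ratio
Substituting: Water = 39.9190 * 2.8400
Result: 113.3700 kg


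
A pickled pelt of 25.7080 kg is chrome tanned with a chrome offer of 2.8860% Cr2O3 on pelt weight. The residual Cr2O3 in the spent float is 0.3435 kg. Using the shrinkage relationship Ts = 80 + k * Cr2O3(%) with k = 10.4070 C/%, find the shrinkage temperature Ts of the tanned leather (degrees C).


Offered = pelt * offer_pct / 100 = 25.7080 * 2.8860 / 100 = 0.7419 kg
Uptake = offered - residual = 0.7419 - 0.3435 = 0.3984 kg
Cr2O3% on pelt = uptake / pelt * 100 = 0.3984 / 25.7080 * 100 = 1.5498 %
Ts = 80 + k * Cr2O3% = 80 + 10.4070 * 1.5498 = 96.1292 C


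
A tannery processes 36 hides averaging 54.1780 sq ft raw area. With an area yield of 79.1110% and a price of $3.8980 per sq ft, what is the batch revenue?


Raw_total = N * avg_area = 36 * 54.1780 = 1950.4080 sq ft
Finished = Raw_total * yield / 100 = 1950.4080 * 79.1110 / 100 = 1542.9873 sq ft
Value = Finished * price = 1542.9873 * 3.8980 = 6014.5644 $


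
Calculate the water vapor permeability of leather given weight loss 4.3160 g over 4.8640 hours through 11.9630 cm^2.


Formula: WVP = loss / (area * time)
Substituting: WVP = 4.3160 / (11.9630 * 4.8640)
Result: 0.0741733 g/(cm^2*hr)


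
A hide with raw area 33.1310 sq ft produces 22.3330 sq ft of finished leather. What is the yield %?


Formula: Yield = finished / raw * 100
Substituting: Yield = 22.3330 / 33.1310 * 100
Result: 67.4082 %


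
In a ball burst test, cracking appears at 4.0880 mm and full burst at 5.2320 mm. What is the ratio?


Formula: Ratio = crack / burst
Substituting: Ratio = 4.0880 / 5.2320
Result: 0.7813


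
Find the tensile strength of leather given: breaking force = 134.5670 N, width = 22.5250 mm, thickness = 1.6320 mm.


Formula: TS = force / (width * thickness)
Substituting: TS = 134.5670 / (22.5250 * 1.6320)
Result: 3.6606 N/mm^2


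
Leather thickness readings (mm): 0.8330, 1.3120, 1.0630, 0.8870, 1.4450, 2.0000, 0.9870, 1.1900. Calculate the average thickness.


Formula: Average = sum / n
Substituting: Average = 9.7170 / 8
Result: 1.2146 mm


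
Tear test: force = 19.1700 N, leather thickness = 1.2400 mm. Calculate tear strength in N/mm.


Formula: Tear strength = force / thickness
Substituting: Tear strength = 19.1700 / 1.2400
Result: 15.4597 N/mm


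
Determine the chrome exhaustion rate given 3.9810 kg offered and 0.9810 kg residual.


Formula: Uptake = (offered - residual) / offered * 100
Substituting: Uptake = (3.9810 - 0.9810) / 3.9810 * 100
Result: 75.3580 %


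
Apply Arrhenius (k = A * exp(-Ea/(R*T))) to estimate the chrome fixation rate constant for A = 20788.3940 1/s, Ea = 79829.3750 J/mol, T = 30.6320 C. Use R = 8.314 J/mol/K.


T_K = T_C + 273.15 = 30.6320 + 273.15 = 303.7820 K
exponent = -Ea / (R * T_K) = -79829.3750 / (8.314 * 303.7820) = -31.6075
k = A * exp(exponent) = 20788.3940 * exp(-31.6075) = 3.8980e-10 1/s


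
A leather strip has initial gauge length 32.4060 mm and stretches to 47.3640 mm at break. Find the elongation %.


Formula: Elongation = (Lf - L0) / L0 * 100
Substituting: Elongation = (47.3640 - 32.4060) / 32.4060 * 100
Result: 46.1581 %


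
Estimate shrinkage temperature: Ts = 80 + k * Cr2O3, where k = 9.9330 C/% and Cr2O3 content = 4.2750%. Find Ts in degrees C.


Formula: Ts = 80 + k * Cr2O3
Substituting: Ts = 80 + 9.9330 * 4.2750
Result: 122.4636 C


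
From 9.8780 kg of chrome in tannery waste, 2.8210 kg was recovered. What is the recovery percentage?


Formula: Recovery = recovered / input * 100
Substituting: Recovery = 2.8210 / 9.8780 * 100
Result: 28.5584 %


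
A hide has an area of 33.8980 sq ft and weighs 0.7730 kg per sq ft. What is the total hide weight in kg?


Formula: Weight = area * weight_per_sqft
Substituting: Weight = 33.8980 * 0.7730
Result: 26.2032 kg


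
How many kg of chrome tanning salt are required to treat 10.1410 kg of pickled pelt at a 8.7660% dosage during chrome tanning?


Formula: Chrome = substrate * pct / 100
Substituting: Chrome = 10.1410 * 8.7660 / 100
Result: 0.8890 kg


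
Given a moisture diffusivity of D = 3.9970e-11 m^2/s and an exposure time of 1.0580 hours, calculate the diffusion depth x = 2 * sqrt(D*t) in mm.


t = 1.0580 hr * 3600 = 3808.8000 s
D * t = 3.9970e-11 * 3808.8000 = 1.5224e-07
x = 2 * sqrt(D*t) = 2 * sqrt(1.5224e-07) = 7.8035e-04 m = 0.7804 mm


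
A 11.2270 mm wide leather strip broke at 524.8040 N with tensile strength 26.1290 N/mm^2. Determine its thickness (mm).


Formula: t = F / (TS * w)
Substituting: t = 524.8040 / (26.1290 * 11.2270)
Result: 1.7890 mm


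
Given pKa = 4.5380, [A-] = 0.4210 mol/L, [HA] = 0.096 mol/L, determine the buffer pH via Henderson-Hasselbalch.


ratio = [A-] / [HA] = 0.4210 / 0.096 = 4.3854
log10(ratio) = 0.6420
pH = pKa + log10(ratio) = 4.5380 + 0.6420 = 5.1800


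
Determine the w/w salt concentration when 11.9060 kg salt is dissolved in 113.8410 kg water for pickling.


Formula: Conc = salt / (water + salt) * 100
Substituting: Conc = 11.9060 / (113.8410 + 11.9060) * 100
Result: 9.4682 %


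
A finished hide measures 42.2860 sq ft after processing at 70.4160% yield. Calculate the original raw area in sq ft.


Formula: raw = finished * 100 / yield
Substituting: raw = 42.2860 * 100 / 70.4160
Result: 60.0517 sq ft


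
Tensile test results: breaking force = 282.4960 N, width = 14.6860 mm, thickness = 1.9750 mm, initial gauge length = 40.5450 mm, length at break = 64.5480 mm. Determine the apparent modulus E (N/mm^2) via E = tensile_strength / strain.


TS = F / (w * t) = 282.4960 / (14.6860 * 1.9750) = 9.7396 N/mm^2
strain = (Lf - L0) / L0 = (64.5480 - 40.5450) / 40.5450 = 0.5920
E = TS / strain = 9.7396 / 0.5920 = 16.4518 N/mm^2


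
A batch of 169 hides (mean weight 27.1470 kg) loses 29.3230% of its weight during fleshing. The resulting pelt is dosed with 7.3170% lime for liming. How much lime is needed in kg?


Total_raw = N * avg_wt = 169 * 27.1470 = 4587.8430 kg
Substrate = Total_raw * (1 - loss/100) = 4587.8430 * (1 - 29.3230/100) = 3242.5498 kg
Lime = Substrate * pct / 100 = 3242.5498 * 7.3170 / 100 = 237.2574 kg


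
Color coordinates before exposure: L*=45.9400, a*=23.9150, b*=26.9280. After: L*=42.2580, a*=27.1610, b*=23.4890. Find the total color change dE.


dL = -3.6820, da = 3.2460, db = -3.4390
dE = sqrt((-3.6820)^2 + 3.2460^2 + (-3.4390)^2) = 5.9934


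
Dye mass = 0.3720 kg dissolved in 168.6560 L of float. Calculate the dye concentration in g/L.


Formula: Conc = dye_mass(kg) / volume(L) * 1000
Substituting: Conc = 0.3720 / 168.6560 * 1000
Result: 2.2057 g/L


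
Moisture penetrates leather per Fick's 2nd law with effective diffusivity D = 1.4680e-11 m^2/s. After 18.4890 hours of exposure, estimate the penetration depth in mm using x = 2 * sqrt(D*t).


t = 18.4890 hr * 3600 = 66560.4000 s
D * t = 1.4680e-11 * 66560.4000 = 9.7711e-07
x = 2 * sqrt(D*t) = 2 * sqrt(9.7711e-07) = 0.00197697 m = 1.9770 mm


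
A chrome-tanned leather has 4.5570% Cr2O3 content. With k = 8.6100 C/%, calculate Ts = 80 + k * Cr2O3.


Formula: Ts = 80 + k * Cr2O3
Substituting: Ts = 80 + 8.6100 * 4.5570
Result: 119.2358 C


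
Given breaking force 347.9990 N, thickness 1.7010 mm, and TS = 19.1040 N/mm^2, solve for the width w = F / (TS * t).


Formula: w = F / (TS * t)
Substituting: w = 347.9990 / (19.1040 * 1.7010)
Result: 10.7090 mm


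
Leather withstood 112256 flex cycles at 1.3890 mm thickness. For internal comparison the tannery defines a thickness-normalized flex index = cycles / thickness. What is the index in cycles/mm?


Formula: Index = cycles / thickness
Substituting: Index = 112256 / 1.3890
Result: 80817.8546 cycles/mm


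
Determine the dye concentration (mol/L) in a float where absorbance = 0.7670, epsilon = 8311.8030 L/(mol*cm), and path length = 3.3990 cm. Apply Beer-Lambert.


Formula: c = A / (epsilon * l)
Substituting: c = 0.7670 / (8311.8030 * 3.3990)
Result: 2.7149e-05 mol/L


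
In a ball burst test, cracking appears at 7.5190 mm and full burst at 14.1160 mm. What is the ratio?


Formula: Ratio = crack / burst
Substituting: Ratio = 7.5190 / 14.1160
Result: 0.5327


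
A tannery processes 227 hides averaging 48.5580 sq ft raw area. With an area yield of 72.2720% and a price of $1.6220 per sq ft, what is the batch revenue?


Raw_total = N * avg_area = 227 * 48.5580 = 11022.6660 sq ft
Finished = Raw_total * yield / 100 = 11022.6660 * 72.2720 / 100 = 7966.3012 sq ft
Value = Finished * price = 7966.3012 * 1.6220 = 12921.3405 $


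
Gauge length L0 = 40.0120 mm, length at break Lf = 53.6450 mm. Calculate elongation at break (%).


Formula: Elongation = (Lf - L0) / L0 * 100
Substituting: Elongation = (53.6450 - 40.0120) / 40.0120 * 100
Result: 34.0723 %


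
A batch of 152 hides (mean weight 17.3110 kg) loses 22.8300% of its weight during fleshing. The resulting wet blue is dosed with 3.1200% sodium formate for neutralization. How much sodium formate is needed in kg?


Total_raw = N * avg_wt = 152 * 17.3110 = 2631.2720 kg
Substrate = Total_raw * (1 - loss/100) = 2631.2720 * (1 - 22.8300/100) = 2030.5526 kg
Neutralizer = Substrate * pct / 100 = 2030.5526 * 3.1200 / 100 = 63.3532 kg


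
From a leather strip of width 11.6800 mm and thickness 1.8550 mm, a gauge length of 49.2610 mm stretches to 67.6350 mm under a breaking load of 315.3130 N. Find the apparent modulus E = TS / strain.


TS = F / (w * t) = 315.3130 / (11.6800 * 1.8550) = 14.5531 N/mm^2
strain = (Lf - L0) / L0 = (67.6350 - 49.2610) / 49.2610 = 0.3730
E = TS / strain = 14.5531 / 0.3730 = 39.0171 N/mm^2


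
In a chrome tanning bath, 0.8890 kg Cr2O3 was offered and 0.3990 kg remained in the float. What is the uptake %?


Formula: Uptake = (offered - residual) / offered * 100
Substituting: Uptake = (0.8890 - 0.3990) / 0.8890 * 100
Result: 55.1181 %


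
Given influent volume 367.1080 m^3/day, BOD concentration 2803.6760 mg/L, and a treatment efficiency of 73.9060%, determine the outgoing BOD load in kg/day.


Load_in = volume * conc / 1000 = 367.1080 * 2803.6760 / 1000 = 1029.2519 kg/day
Removed = Load_in * eff / 100 = 1029.2519 * 73.9060 / 100 = 760.6789 kg/day
Load_out = Load_in - Removed = 1029.2519 - 760.6789 = 268.5730 kg/day


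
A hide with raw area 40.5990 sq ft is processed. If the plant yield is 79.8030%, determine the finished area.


Formula: finished = raw * yield / 100
Substituting: finished = 40.5990 * 79.8030 / 100
Result: 32.3992 sq ft


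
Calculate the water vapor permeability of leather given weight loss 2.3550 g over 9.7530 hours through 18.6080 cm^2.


Formula: WVP = loss / (area * time)
Substituting: WVP = 2.3550 / (18.6080 * 9.7530)
Result: 0.0129764 g/(cm^2*hr)


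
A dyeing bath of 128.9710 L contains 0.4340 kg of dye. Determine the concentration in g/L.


Formula: Conc = dye_mass(kg) / volume(L) * 1000
Substituting: Conc = 0.4340 / 128.9710 * 1000
Result: 3.3651 g/L


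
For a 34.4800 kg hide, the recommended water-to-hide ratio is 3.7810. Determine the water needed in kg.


Formula: Water = hide_weight * ratio
Substituting: Water = 34.4800 * 3.7810
Result: 130.3689 kg


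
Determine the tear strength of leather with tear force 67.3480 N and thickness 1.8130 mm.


Formula: Tear strength = force / thickness
Substituting: Tear strength = 67.3480 / 1.8130
Result: 37.1473 N/mm


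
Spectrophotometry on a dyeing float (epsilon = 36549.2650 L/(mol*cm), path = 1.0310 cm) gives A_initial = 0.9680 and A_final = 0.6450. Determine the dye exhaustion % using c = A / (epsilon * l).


c_initial = A_i / (epsilon * l) = 0.9680 / (36549.2650 * 1.0310) = 2.5688e-05 mol/L
c_final = A_f / (epsilon * l) = 0.6450 / (36549.2650 * 1.0310) = 1.7117e-05 mol/L
Exhaustion = (c_initial - c_final) / c_initial * 100 = (2.5688e-05 - 1.7117e-05) / 2.5688e-05 * 100 = 33.3678 %


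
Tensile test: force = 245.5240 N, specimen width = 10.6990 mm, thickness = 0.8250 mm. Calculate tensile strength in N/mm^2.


Formula: TS = force / (width * thickness)
Substituting: TS = 245.5240 / (10.6990 * 0.8250)
Result: 27.8161 N/mm^2


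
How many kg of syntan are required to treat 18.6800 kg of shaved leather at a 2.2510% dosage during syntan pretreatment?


Formula: Syntan = substrate * pct / 100
Substituting: Syntan = 18.6800 * 2.2510 / 100
Result: 0.4205 kg


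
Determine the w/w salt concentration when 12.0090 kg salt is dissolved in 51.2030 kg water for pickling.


Formula: Conc = salt / (water + salt) * 100
Substituting: Conc = 12.0090 / (51.2030 + 12.0090) * 100
Result: 18.9980 %


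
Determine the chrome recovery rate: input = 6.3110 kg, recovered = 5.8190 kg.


Formula: Recovery = recovered / input * 100
Substituting: Recovery = 5.8190 / 6.3110 * 100
Result: 92.2041 %


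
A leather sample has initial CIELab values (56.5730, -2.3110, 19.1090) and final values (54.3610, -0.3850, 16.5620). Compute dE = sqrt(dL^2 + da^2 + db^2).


dL = -2.2120, da = 1.9260, db = -2.5470
dE = sqrt((-2.2120)^2 + 1.9260^2 + (-2.5470)^2) = 3.8845


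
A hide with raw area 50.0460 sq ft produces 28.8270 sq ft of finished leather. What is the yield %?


Formula: Yield = finished / raw * 100
Substituting: Yield = 28.8270 / 50.0460 * 100
Result: 57.6010 %


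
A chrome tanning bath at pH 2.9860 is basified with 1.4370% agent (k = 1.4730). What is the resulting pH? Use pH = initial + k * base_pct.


Formula: pH_final = pH_initial + k * base_pct
Substituting: pH_final = 2.9860 + 1.4730 * 1.4370
Result: 5.1027


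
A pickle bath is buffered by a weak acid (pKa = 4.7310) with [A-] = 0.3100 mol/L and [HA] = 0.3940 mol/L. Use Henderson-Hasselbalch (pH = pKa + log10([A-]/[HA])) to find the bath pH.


ratio = [A-] / [HA] = 0.3100 / 0.3940 = 0.7868
log10(ratio) = -0.1041
pH = pKa + log10(ratio) = 4.7310 - 0.1041 = 4.6269


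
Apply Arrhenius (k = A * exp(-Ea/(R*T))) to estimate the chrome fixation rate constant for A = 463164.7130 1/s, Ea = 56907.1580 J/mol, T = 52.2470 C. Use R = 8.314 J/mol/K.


T_K = T_C + 273.15 = 52.2470 + 273.15 = 325.3970 K
exponent = -Ea / (R * T_K) = -56907.1580 / (8.314 * 325.3970) = -21.0350
k = A * exp(exponent) = 463164.7130 * exp(-21.0350) = 3.3910e-04 1/s


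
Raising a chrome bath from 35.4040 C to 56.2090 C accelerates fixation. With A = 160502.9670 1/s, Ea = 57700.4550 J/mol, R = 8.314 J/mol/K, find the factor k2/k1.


T1 = 35.4040 + 273.15 = 308.5540 K; T2 = 56.2090 + 273.15 = 329.3590 K
k1 = A * exp(-Ea/(R*T1)) = 160502.9670 * exp(-57700.4550/(8.314*308.5540)) = 2.7359e-05 1/s
k2 = A * exp(-Ea/(R*T2)) = 160502.9670 * exp(-57700.4550/(8.314*329.3590)) = 1.1328e-04 1/s
k2/k1 = 1.1328e-04 / 2.7359e-05 = 4.1405


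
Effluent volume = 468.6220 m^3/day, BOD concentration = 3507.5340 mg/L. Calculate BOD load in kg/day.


Formula: BOD_load = volume * conc / 1000
Substituting: BOD_load = 468.6220 * 3507.5340 / 1000
Result: 1643.7076 kg/day


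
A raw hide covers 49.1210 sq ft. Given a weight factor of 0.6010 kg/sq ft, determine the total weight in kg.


Formula: Weight = area * weight_per_sqft
Substituting: Weight = 49.1210 * 0.6010
Result: 29.5217 kg


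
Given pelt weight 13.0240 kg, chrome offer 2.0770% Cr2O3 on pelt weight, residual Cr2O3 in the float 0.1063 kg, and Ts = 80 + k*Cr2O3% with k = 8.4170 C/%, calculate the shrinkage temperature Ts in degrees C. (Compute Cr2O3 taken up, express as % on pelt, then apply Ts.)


Offered = pelt * offer_pct / 100 = 13.0240 * 2.0770 / 100 = 0.2705 kg
Uptake = offered - residual = 0.2705 - 0.1063 = 0.1642 kg
Cr2O3% on pelt = uptake / pelt * 100 = 0.1642 / 13.0240 * 100 = 1.2608 %
Ts = 80 + k * Cr2O3% = 80 + 8.4170 * 1.2608 = 90.6123 C


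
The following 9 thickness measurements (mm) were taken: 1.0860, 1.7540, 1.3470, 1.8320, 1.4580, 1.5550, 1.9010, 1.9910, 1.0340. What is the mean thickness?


Formula: Average = sum / n
Substituting: Average = 13.9580 / 9
Result: 1.5509 mm


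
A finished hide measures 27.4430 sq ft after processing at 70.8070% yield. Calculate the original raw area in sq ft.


Formula: raw = finished * 100 / yield
Substituting: raw = 27.4430 * 100 / 70.8070
Result: 38.7575 sq ft


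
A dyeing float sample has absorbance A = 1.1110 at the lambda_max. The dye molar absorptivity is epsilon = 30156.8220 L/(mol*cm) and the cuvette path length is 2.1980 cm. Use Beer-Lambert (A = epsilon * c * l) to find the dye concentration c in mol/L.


Formula: c = A / (epsilon * l)
Substituting: c = 1.1110 / (30156.8220 * 2.1980)
Result: 1.6761e-05 mol/L


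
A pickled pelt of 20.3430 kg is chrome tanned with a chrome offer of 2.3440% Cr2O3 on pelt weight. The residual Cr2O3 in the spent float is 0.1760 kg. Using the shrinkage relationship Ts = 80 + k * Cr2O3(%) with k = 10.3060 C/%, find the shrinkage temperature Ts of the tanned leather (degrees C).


Offered = pelt * offer_pct / 100 = 20.3430 * 2.3440 / 100 = 0.4768 kg
Uptake = offered - residual = 0.4768 - 0.1760 = 0.3008 kg
Cr2O3% on pelt = uptake / pelt * 100 = 0.3008 / 20.3430 * 100 = 1.4788 %
Ts = 80 + k * Cr2O3% = 80 + 10.3060 * 1.4788 = 95.2409 C


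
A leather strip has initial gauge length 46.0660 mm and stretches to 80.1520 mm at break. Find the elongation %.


Formula: Elongation = (Lf - L0) / L0 * 100
Substituting: Elongation = (80.1520 - 46.0660) / 46.0660 * 100
Result: 73.9938 %


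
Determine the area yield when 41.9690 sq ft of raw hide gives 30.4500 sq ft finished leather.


Formula: Yield = finished / raw * 100
Substituting: Yield = 30.4500 / 41.9690 * 100
Result: 72.5536 %


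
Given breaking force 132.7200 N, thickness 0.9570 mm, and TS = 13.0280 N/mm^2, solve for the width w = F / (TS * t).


Formula: w = F / (TS * t)
Substituting: w = 132.7200 / (13.0280 * 0.9570)
Result: 10.6450 mm


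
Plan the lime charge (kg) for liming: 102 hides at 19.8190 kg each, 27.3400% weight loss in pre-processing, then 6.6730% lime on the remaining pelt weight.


Total_raw = N * avg_wt = 102 * 19.8190 = 2021.5380 kg
Substrate = Total_raw * (1 - loss/100) = 2021.5380 * (1 - 27.3400/100) = 1468.8495 kg
Lime = Substrate * pct / 100 = 1468.8495 * 6.6730 / 100 = 98.0163 kg


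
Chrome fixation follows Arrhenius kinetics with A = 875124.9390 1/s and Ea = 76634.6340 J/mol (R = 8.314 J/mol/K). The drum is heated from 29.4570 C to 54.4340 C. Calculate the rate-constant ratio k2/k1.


T1 = 29.4570 + 273.15 = 302.6070 K; T2 = 54.4340 + 273.15 = 327.5840 K
k1 = A * exp(-Ea/(R*T1)) = 875124.9390 * exp(-76634.6340/(8.314*302.6070)) = 5.1674e-08 1/s
k2 = A * exp(-Ea/(R*T2)) = 875124.9390 * exp(-76634.6340/(8.314*327.5840)) = 5.2713e-07 1/s
k2/k1 = 5.2713e-07 / 5.1674e-08 = 10.2010


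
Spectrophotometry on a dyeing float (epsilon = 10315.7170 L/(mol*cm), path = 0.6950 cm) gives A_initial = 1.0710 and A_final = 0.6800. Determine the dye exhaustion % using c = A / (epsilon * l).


c_initial = A_i / (epsilon * l) = 1.0710 / (10315.7170 * 0.6950) = 1.4938e-04 mol/L
c_final = A_f / (epsilon * l) = 0.6800 / (10315.7170 * 0.6950) = 9.4847e-05 mol/L
Exhaustion = (c_initial - c_final) / c_initial * 100 = (1.4938e-04 - 9.4847e-05) / 1.4938e-04 * 100 = 36.5079 %


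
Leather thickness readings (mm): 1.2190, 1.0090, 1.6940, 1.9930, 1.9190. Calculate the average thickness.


Formula: Average = sum / n
Substituting: Average = 7.8340 / 5
Result: 1.5668 mm


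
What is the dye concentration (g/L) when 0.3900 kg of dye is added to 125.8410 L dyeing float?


Formula: Conc = dye_mass(kg) / volume(L) * 1000
Substituting: Conc = 0.3900 / 125.8410 * 1000
Result: 3.0991 g/L


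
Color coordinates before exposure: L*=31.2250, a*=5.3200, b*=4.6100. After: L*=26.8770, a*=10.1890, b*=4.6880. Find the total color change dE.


dL = -4.3480, da = 4.8690, db = 0.078
dE = sqrt((-4.3480)^2 + 4.8690^2 + 0.078^2) = 6.5283


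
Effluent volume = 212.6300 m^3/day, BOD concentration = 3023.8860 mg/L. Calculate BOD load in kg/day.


Formula: BOD_load = volume * conc / 1000
Substituting: BOD_load = 212.6300 * 3023.8860 / 1000
Result: 642.9689 kg/day


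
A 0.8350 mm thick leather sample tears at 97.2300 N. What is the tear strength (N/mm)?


Formula: Tear strength = force / thickness
Substituting: Tear strength = 97.2300 / 0.8350
Result: 116.4431 N/mm


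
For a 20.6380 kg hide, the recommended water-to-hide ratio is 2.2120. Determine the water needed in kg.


Formula: Water = hide_weight * ratio
Substituting: Water = 20.6380 * 2.2120
Result: 45.6513 kg


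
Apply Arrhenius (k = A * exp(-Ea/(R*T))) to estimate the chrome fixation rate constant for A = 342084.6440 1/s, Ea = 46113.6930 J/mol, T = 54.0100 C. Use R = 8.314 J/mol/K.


T_K = T_C + 273.15 = 54.0100 + 273.15 = 327.1600 K
exponent = -Ea / (R * T_K) = -46113.6930 / (8.314 * 327.1600) = -16.9535
k = A * exp(exponent) = 342084.6440 * exp(-16.9535) = 0.014836 1/s


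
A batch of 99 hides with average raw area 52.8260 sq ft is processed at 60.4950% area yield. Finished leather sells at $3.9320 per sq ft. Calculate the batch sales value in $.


Raw_total = N * avg_area = 99 * 52.8260 = 5229.7740 sq ft
Finished = Raw_total * yield / 100 = 5229.7740 * 60.4950 / 100 = 3163.7518 sq ft
Value = Finished * price = 3163.7518 * 3.9320 = 12439.8720 $


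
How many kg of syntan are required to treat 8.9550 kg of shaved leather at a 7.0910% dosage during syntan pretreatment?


Formula: Syntan = substrate * pct / 100
Substituting: Syntan = 8.9550 * 7.0910 / 100
Result: 0.6350 kg


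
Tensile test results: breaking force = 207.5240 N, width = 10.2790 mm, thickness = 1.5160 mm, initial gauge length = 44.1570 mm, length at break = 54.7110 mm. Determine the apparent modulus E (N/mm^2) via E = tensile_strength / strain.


TS = F / (w * t) = 207.5240 / (10.2790 * 1.5160) = 13.3174 N/mm^2
strain = (Lf - L0) / L0 = (54.7110 - 44.1570) / 44.1570 = 0.2390
E = TS / strain = 13.3174 / 0.2390 = 55.7187 N/mm^2


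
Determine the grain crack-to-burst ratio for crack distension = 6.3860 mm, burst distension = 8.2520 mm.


Formula: Ratio = crack / burst
Substituting: Ratio = 6.3860 / 8.2520
Result: 0.7739


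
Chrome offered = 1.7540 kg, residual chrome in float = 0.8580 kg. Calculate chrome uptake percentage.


Formula: Uptake = (offered - residual) / offered * 100
Substituting: Uptake = (1.7540 - 0.8580) / 1.7540 * 100
Result: 51.0832 %


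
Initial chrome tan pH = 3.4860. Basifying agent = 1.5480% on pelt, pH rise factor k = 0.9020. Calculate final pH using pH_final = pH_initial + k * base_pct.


Formula: pH_final = pH_initial + k * base_pct
Substituting: pH_final = 3.4860 + 0.9020 * 1.5480
Result: 4.8823


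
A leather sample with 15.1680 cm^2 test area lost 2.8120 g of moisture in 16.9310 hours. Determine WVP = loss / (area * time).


Formula: WVP = loss / (area * time)
Substituting: WVP = 2.8120 / (15.1680 * 16.9310)
Result: 0.0109498 g/(cm^2*hr)


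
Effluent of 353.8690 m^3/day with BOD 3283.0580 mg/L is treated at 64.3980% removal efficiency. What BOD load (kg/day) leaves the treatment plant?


Load_in = volume * conc / 1000 = 353.8690 * 3283.0580 / 1000 = 1161.7725 kg/day
Removed = Load_in * eff / 100 = 1161.7725 * 64.3980 / 100 = 748.1582 kg/day
Load_out = Load_in - Removed = 1161.7725 - 748.1582 = 413.6142 kg/day


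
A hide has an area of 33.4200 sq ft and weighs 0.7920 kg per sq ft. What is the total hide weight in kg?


Formula: Weight = area * weight_per_sqft
Substituting: Weight = 33.4200 * 0.7920
Result: 26.4686 kg


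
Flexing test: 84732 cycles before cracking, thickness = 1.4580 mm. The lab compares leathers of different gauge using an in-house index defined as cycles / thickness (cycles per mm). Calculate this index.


Formula: Index = cycles / thickness
Substituting: Index = 84732 / 1.4580
Result: 58115.2263 cycles/mm


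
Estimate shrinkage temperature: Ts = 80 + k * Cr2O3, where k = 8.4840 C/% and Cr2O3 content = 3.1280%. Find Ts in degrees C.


Formula: Ts = 80 + k * Cr2O3
Substituting: Ts = 80 + 8.4840 * 3.1280
Result: 106.5380 C


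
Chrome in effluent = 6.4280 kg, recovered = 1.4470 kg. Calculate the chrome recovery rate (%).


Formula: Recovery = recovered / input * 100
Substituting: Recovery = 1.4470 / 6.4280 * 100
Result: 22.5109 %


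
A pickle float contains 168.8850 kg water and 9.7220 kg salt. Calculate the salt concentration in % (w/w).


Formula: Conc = salt / (water + salt) * 100
Substituting: Conc = 9.7220 / (168.8850 + 9.7220) * 100
Result: 5.4432 %


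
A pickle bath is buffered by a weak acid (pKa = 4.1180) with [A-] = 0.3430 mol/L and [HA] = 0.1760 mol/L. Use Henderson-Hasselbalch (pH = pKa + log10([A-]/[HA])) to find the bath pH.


ratio = [A-] / [HA] = 0.3430 / 0.1760 = 1.9489
log10(ratio) = 0.2898
pH = pKa + log10(ratio) = 4.1180 + 0.2898 = 4.4078


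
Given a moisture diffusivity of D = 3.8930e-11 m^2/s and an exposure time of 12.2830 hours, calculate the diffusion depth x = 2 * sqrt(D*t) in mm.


t = 12.2830 hr * 3600 = 44218.8000 s
D * t = 3.8930e-11 * 44218.8000 = 1.7214e-06
x = 2 * sqrt(D*t) = 2 * sqrt(1.7214e-06) = 0.00262407 m = 2.6241 mm


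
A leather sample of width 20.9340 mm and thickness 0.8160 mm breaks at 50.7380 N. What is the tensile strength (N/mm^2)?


Formula: TS = force / (width * thickness)
Substituting: TS = 50.7380 / (20.9340 * 0.8160)
Result: 2.9702 N/mm^2


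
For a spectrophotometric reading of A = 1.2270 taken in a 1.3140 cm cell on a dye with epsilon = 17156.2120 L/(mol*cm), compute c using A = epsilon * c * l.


Formula: c = A / (epsilon * l)
Substituting: c = 1.2270 / (17156.2120 * 1.3140)
Result: 5.4429e-05 mol/L


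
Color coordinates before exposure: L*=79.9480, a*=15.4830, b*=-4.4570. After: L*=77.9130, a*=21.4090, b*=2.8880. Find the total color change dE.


dL = -2.0350, da = 5.9260, db = 7.3450
dE = sqrt((-2.0350)^2 + 5.9260^2 + 7.3450^2) = 9.6544


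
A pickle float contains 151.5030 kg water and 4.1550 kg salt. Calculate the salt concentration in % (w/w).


Formula: Conc = salt / (water + salt) * 100
Substituting: Conc = 4.1550 / (151.5030 + 4.1550) * 100
Result: 2.6693 %


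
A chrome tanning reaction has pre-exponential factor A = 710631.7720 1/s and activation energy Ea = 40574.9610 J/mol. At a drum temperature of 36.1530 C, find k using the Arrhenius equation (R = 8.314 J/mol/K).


T_K = T_C + 273.15 = 36.1530 + 273.15 = 309.3030 K
exponent = -Ea / (R * T_K) = -40574.9610 / (8.314 * 309.3030) = -15.7784
k = A * exp(exponent) = 710631.7720 * exp(-15.7784) = 0.099806 1/s


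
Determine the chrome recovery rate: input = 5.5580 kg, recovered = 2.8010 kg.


Formula: Recovery = recovered / input * 100
Substituting: Recovery = 2.8010 / 5.5580 * 100
Result: 50.3958 %


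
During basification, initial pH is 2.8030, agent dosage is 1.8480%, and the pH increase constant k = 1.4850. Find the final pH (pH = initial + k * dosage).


Formula: pH_final = pH_initial + k * base_pct
Substituting: pH_final = 2.8030 + 1.4850 * 1.8480
Result: 5.5473


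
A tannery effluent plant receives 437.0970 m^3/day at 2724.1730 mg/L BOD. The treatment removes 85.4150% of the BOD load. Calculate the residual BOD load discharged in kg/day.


Load_in = volume * conc / 1000 = 437.0970 * 2724.1730 / 1000 = 1190.7278 kg/day
Removed = Load_in * eff / 100 = 1190.7278 * 85.4150 / 100 = 1017.0602 kg/day
Load_out = Load_in - Removed = 1190.7278 - 1017.0602 = 173.6677 kg/day


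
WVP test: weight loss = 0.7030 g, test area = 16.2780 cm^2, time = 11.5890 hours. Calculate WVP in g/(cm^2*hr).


Formula: WVP = loss / (area * time)
Substituting: WVP = 0.7030 / (16.2780 * 11.5890)
Result: 0.00372656 g/(cm^2*hr)


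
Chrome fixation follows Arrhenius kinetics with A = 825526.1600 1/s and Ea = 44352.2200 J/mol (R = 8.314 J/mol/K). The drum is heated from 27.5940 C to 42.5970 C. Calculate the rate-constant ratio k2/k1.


T1 = 27.5940 + 273.15 = 300.7440 K; T2 = 42.5970 + 273.15 = 315.7470 K
k1 = A * exp(-Ea/(R*T1)) = 825526.1600 * exp(-44352.2200/(8.314*300.7440)) = 0.0163361 1/s
k2 = A * exp(-Ea/(R*T2)) = 825526.1600 * exp(-44352.2200/(8.314*315.7470)) = 0.0379483 1/s
k2/k1 = 0.0379483 / 0.0163361 = 2.3230


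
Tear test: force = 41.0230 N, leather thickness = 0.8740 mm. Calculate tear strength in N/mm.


Formula: Tear strength = force / thickness
Substituting: Tear strength = 41.0230 / 0.8740
Result: 46.9371 N/mm


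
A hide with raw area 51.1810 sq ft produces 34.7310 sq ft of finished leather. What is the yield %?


Formula: Yield = finished / raw * 100
Substituting: Yield = 34.7310 / 51.1810 * 100
Result: 67.8592 %


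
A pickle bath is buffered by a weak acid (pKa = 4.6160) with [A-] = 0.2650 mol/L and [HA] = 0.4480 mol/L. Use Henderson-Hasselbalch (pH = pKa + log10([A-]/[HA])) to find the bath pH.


ratio = [A-] / [HA] = 0.2650 / 0.4480 = 0.5915
log10(ratio) = -0.2280
pH = pKa + log10(ratio) = 4.6160 - 0.2280 = 4.3880


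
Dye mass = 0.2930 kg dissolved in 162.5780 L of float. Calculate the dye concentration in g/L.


Formula: Conc = dye_mass(kg) / volume(L) * 1000
Substituting: Conc = 0.2930 / 162.5780 * 1000
Result: 1.8022 g/L


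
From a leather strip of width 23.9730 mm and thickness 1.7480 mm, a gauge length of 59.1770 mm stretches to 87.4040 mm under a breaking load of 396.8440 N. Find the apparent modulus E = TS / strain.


TS = F / (w * t) = 396.8440 / (23.9730 * 1.7480) = 9.4701 N/mm^2
strain = (Lf - L0) / L0 = (87.4040 - 59.1770) / 59.1770 = 0.4770
E = TS / strain = 9.4701 / 0.4770 = 19.8538 N/mm^2


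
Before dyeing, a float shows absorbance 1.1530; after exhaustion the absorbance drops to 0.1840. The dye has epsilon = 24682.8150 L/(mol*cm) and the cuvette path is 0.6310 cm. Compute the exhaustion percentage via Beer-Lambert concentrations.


c_initial = A_i / (epsilon * l) = 1.1530 / (24682.8150 * 0.6310) = 7.4030e-05 mol/L
c_final = A_f / (epsilon * l) = 0.1840 / (24682.8150 * 0.6310) = 1.1814e-05 mol/L
Exhaustion = (c_initial - c_final) / c_initial * 100 = (7.4030e-05 - 1.1814e-05) / 7.4030e-05 * 100 = 84.0416 %


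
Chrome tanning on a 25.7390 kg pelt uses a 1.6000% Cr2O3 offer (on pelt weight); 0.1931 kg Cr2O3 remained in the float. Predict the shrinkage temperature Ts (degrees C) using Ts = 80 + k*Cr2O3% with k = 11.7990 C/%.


Offered = pelt * offer_pct / 100 = 25.7390 * 1.6000 / 100 = 0.4118 kg
Uptake = offered - residual = 0.4118 - 0.1931 = 0.2187 kg
Cr2O3% on pelt = uptake / pelt * 100 = 0.2187 / 25.7390 * 100 = 0.8498 %
Ts = 80 + k * Cr2O3% = 80 + 11.7990 * 0.8498 = 90.0265 C


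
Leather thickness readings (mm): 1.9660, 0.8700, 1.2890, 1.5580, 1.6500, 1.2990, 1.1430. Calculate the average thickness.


Formula: Average = sum / n
Substituting: Average = 9.7750 / 7
Result: 1.3964 mm


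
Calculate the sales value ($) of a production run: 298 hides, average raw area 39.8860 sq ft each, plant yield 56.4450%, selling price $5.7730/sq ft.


Raw_total = N * avg_area = 298 * 39.8860 = 11886.0280 sq ft
Finished = Raw_total * yield / 100 = 11886.0280 * 56.4450 / 100 = 6709.0685 sq ft
Value = Finished * price = 6709.0685 * 5.7730 = 38731.4525 $


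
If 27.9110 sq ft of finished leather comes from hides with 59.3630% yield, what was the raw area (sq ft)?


Formula: raw = finished * 100 / yield
Substituting: raw = 27.9110 * 100 / 59.3630
Result: 47.0175 sq ft


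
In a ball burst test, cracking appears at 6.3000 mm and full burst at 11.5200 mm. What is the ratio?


Formula: Ratio = crack / burst
Substituting: Ratio = 6.3000 / 11.5200
Result: 0.5469


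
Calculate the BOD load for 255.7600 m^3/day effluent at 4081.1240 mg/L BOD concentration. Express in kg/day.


Formula: BOD_load = volume * conc / 1000
Substituting: BOD_load = 255.7600 * 4081.1240 / 1000
Result: 1043.7883 kg/day


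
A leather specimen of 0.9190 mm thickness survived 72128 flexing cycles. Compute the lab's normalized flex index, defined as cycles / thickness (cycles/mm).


Formula: Index = cycles / thickness
Substituting: Index = 72128 / 0.9190
Result: 78485.3101 cycles/mm


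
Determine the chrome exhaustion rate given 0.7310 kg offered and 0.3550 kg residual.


Formula: Uptake = (offered - residual) / offered * 100
Substituting: Uptake = (0.7310 - 0.3550) / 0.7310 * 100
Result: 51.4364 %


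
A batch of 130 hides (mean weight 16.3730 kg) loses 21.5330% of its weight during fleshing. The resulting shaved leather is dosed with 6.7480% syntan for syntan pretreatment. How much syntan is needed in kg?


Total_raw = N * avg_wt = 130 * 16.3730 = 2128.4900 kg
Substrate = Total_raw * (1 - loss/100) = 2128.4900 * (1 - 21.5330/100) = 1670.1622 kg
Syntan = Substrate * pct / 100 = 1670.1622 * 6.7480 / 100 = 112.7025 kg


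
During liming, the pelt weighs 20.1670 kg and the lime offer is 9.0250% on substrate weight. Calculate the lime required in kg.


Formula: Lime = substrate * pct / 100
Substituting: Lime = 20.1670 * 9.0250 / 100
Result: 1.8201 kg


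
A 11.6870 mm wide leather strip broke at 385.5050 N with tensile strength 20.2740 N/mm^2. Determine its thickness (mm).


Formula: t = F / (TS * w)
Substituting: t = 385.5050 / (20.2740 * 11.6870)
Result: 1.6270 mm


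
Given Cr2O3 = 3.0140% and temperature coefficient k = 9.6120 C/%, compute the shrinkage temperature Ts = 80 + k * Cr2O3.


Formula: Ts = 80 + k * Cr2O3
Substituting: Ts = 80 + 9.6120 * 3.0140
Result: 108.9706 C


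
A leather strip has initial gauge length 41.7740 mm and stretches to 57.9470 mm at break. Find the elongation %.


Formula: Elongation = (Lf - L0) / L0 * 100
Substituting: Elongation = (57.9470 - 41.7740) / 41.7740 * 100
Result: 38.7155 %


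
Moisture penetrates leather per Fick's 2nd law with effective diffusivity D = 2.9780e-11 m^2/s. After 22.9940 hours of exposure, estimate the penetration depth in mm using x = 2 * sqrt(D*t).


t = 22.9940 hr * 3600 = 82778.4000 s
D * t = 2.9780e-11 * 82778.4000 = 2.4651e-06
x = 2 * sqrt(D*t) = 2 * sqrt(2.4651e-06) = 0.00314015 m = 3.1402 mm


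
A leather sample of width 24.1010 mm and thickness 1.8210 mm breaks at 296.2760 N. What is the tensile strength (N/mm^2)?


Formula: TS = force / (width * thickness)
Substituting: TS = 296.2760 / (24.1010 * 1.8210)
Result: 6.7507 N/mm^2
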